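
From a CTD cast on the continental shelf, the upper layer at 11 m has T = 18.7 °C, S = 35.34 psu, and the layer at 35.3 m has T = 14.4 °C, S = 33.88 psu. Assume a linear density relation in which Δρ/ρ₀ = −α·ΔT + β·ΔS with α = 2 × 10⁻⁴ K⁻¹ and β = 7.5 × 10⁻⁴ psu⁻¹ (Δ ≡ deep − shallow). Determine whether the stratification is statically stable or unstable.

unstable

ΔT = 14.4 − 18.7 = -4.3 K and ΔS = 33.88 − 35.34 = -1.46 psu (deep − shallow).
−αΔT = 8.60 × 10⁻⁴; βΔS = -1.095 × 10⁻³; sum Δρ/ρ₀ = -2.35 × 10⁻⁴.
Δρ/ρ₀ < 0, so Δρ < 0: deeper water is lighter → statically unstable; the column would overturn.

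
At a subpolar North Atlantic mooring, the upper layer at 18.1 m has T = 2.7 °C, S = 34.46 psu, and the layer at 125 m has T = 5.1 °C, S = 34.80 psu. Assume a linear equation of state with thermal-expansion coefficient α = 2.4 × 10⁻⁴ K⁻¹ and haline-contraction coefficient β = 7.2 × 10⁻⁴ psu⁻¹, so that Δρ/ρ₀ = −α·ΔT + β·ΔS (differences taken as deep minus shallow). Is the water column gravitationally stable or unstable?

ΔT = 5.1 − 2.7 = +2.4 K and ΔS = 34.80 − 34.46 = +0.34 psu (deep − shallow).
−αΔT = -5.76 × 10⁻⁴; βΔS = 2.448 × 10⁻⁴; sum Δρ/ρ₀ = -3.312 × 10⁻⁴.
Δρ/ρ₀ < 0, so Δρ < 0: deeper water is lighter → statically unstable; the column would overturn.

unstable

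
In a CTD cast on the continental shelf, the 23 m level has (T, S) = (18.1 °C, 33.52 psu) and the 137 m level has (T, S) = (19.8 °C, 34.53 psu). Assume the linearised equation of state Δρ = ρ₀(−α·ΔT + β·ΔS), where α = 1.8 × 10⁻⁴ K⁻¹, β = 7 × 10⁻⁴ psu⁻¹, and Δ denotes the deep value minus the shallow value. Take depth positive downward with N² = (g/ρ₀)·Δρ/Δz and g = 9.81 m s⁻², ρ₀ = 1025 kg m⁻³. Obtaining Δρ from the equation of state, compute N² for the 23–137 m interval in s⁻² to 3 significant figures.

ΔT = +1.7 K, ΔS = +1.01 psu (deep − shallow).
Δρ/ρ₀ = −αΔT + βΔS = -3.06 × 10⁻⁴ + 7.07 × 10⁻⁴ = 4.01 × 10⁻⁴, so Δρ ≈ 0.4110 kg m⁻³.
N² = (g/ρ₀)·Δρ/Δz = g·(Δρ/ρ₀)/Δz = 9.81 × 4.01 × 10⁻⁴ / 114 = 3.4507 × 10⁻⁵ s⁻² ≈ 3.45 × 10⁻⁵ s⁻².

3.45 × 10⁻⁵ s⁻²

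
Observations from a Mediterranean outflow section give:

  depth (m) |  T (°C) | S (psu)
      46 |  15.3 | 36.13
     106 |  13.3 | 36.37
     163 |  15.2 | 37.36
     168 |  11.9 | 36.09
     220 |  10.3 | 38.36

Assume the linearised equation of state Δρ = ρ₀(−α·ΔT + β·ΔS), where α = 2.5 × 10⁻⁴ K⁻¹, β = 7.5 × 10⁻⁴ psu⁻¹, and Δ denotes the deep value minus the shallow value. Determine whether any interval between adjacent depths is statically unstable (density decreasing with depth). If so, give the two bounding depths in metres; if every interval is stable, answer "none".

Evaluate Δρ/ρ₀ = −αΔT + βΔS across each adjacent pair:
  46–106 m: −αΔT+βΔS = −(2.5 × 10⁻⁴)(-2.0)+(7.5 × 10⁻⁴)(+0.24) = 6.8 × 10⁻⁴ → stable
  106–163 m: −αΔT+βΔS = −(2.5 × 10⁻⁴)(+1.9)+(7.5 × 10⁻⁴)(+0.99) = 2.7 × 10⁻⁴ → stable
  163–168 m: −αΔT+βΔS = −(2.5 × 10⁻⁴)(-3.3)+(7.5 × 10⁻⁴)(-1.27) = -1.3 × 10⁻⁴ → UNSTABLE
  168–220 m: −αΔT+βΔS = −(2.5 × 10⁻⁴)(-1.6)+(7.5 × 10⁻⁴)(+2.27) = 2.1 × 10⁻³ → stable
The 163–168 m interval has Δρ < 0: lighter water underlies denser water.

163–168 m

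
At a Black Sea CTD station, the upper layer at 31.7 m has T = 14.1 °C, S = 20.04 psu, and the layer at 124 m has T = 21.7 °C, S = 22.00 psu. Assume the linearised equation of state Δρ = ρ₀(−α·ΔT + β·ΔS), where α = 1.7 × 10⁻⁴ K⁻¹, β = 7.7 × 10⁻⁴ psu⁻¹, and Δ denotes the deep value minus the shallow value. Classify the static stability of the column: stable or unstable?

stable

ΔT = 21.7 − 14.1 = +7.6 K and ΔS = 22.00 − 20.04 = +1.96 psu (deep − shallow).
−αΔT = -1.292 × 10⁻³; βΔS = 1.5092 × 10⁻³; sum Δρ/ρ₀ = 2.172 × 10⁻⁴.
Δρ/ρ₀ > 0, so Δρ > 0: deeper water is denser → statically stable.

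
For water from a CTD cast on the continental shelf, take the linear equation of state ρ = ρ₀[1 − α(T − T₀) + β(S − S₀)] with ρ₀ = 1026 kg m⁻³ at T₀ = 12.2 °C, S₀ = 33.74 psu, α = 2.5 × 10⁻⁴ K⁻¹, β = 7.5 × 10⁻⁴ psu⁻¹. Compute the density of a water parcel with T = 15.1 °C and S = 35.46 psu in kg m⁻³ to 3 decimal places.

T − T₀ = +2.9 K, S − S₀ = +1.72 psu.
Bracket = 1 − α·(+2.9) + β·(+1.72) = 1 + (5.65 × 10⁻⁴) = 1.0005650.
ρ = 1026 × 1.0005650 = 1026.580 kg m⁻³.

1026.580 kg m⁻³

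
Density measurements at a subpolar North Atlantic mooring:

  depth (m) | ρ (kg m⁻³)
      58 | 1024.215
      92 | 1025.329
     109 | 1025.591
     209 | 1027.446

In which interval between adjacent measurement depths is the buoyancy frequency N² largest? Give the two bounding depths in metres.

Compute the density gradient over each adjacent pair:
  58–92 m: Δρ/Δz = 1.114/34 = 0.033 kg m⁻⁴
  92–109 m: Δρ/Δz = 0.262/17 = 0.015 kg m⁻⁴
  109–209 m: Δρ/Δz = 1.855/100 = 0.019 kg m⁻⁴
The largest gradient is in the 58–92 m interval — the pycnocline.

58–92 m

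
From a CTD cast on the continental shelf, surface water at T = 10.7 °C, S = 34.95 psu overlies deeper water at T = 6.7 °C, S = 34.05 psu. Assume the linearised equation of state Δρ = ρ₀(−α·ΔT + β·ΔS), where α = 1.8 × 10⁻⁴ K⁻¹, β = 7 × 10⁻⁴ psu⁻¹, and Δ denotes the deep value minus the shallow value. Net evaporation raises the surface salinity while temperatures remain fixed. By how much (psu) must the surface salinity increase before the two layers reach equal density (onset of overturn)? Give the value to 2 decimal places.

0.13 psu

Neutral buoyancy requires −α(T_deep − T_surf) + β(S_deep − S_surf′) = 0.
S_surf′ = S_deep − (α/β)·ΔT = 34.05 − (1.8 × 10⁻⁴/7 × 10⁻⁴)·(-4.0) = 35.0786 psu.
Increase required: 35.0786 − 34.95 = 0.1286 psu.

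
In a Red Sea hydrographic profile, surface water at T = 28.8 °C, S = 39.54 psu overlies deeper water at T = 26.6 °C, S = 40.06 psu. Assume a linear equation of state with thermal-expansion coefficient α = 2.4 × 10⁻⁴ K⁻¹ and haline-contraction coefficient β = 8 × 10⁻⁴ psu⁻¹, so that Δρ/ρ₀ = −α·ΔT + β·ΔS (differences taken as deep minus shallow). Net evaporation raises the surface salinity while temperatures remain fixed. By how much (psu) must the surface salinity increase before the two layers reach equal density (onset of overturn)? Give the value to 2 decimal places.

Neutral buoyancy requires −α(T_deep − T_surf) + β(S_deep − S_surf′) = 0.
S_surf′ = S_deep − (α/β)·ΔT = 40.06 − (2.4 × 10⁻⁴/8 × 10⁻⁴)·(-2.2) = 40.7200 psu.
Increase required: 40.7200 − 39.54 = 1.1800 psu.

1.18 psu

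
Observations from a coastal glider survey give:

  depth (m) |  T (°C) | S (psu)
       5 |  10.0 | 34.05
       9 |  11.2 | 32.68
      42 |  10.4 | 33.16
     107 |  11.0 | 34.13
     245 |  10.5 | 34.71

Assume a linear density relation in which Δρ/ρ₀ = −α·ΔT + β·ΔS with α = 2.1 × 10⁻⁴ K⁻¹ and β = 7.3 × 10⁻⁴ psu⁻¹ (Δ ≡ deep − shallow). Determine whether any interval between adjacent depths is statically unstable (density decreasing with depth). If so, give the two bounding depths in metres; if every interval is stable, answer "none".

5–9 m

Evaluate Δρ/ρ₀ = −αΔT + βΔS across each adjacent pair:
  5–9 m: −αΔT+βΔS = −(2.1 × 10⁻⁴)(+1.2)+(7.3 × 10⁻⁴)(-1.37) = -1.3 × 10⁻³ → UNSTABLE
  9–42 m: −αΔT+βΔS = −(2.1 × 10⁻⁴)(-0.8)+(7.3 × 10⁻⁴)(+0.48) = 5.2 × 10⁻⁴ → stable
  42–107 m: −αΔT+βΔS = −(2.1 × 10⁻⁴)(+0.6)+(7.3 × 10⁻⁴)(+0.97) = 5.8 × 10⁻⁴ → stable
  107–245 m: −αΔT+βΔS = −(2.1 × 10⁻⁴)(-0.5)+(7.3 × 10⁻⁴)(+0.58) = 5.3 × 10⁻⁴ → stable
The 5–9 m interval has Δρ < 0: lighter water underlies denser water.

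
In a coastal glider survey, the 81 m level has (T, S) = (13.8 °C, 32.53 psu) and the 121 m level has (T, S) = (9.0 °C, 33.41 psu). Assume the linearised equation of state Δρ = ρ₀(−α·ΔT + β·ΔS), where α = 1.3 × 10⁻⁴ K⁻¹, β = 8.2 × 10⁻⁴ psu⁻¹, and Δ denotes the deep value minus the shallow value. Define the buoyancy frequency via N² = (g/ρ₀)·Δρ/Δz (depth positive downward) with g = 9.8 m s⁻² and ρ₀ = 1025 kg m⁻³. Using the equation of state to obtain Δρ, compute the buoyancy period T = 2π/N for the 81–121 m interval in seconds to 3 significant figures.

346 s

ΔT = -4.8 K, ΔS = +0.88 psu (deep − shallow).
Δρ/ρ₀ = −αΔT + βΔS = 6.24 × 10⁻⁴ + 7.216 × 10⁻⁴ = 1.3456 × 10⁻³, so Δρ ≈ 1.379 kg m⁻³.
N² = (g/ρ₀)·Δρ/Δz = g·(Δρ/ρ₀)/Δz = 9.8 × 1.3456 × 10⁻³ / 40 = 3.2967 × 10⁻⁴ s⁻².
N = √(3.2967 × 10⁻⁴) = 0.018157 rad s⁻¹ → T = 2π/N = 346.05 s ≈ 346 s.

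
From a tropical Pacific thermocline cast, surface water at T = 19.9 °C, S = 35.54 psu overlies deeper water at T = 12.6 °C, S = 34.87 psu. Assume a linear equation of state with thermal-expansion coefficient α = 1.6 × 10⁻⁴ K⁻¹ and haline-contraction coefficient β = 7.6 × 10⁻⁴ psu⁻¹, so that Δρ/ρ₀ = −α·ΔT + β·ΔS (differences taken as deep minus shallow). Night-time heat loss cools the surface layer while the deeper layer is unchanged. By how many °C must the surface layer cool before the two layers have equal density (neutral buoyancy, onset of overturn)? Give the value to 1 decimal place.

4.1 °C

Neutral buoyancy requires Δρ = 0, i.e. −α(T_deep − T_surf′) + β(S_deep − S_surf) = 0.
T_surf′ = T_deep − (β/α)·ΔS = 12.6 − (7.6 × 10⁻⁴/1.6 × 10⁻⁴)·(-0.67) = 15.782 °C.
Cooling required: 19.9 − (15.782) = 4.118 °C.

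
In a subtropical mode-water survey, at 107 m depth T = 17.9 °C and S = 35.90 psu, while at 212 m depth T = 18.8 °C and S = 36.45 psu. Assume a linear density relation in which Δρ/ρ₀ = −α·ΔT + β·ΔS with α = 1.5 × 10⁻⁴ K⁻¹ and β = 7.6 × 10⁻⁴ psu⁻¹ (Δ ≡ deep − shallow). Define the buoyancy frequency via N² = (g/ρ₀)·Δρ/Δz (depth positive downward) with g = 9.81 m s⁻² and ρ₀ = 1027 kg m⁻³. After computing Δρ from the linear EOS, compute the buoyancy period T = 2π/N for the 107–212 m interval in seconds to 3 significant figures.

1.22 × 10³ s

ΔT = +0.9 K, ΔS = +0.55 psu (deep − shallow).
Δρ/ρ₀ = −αΔT + βΔS = -1.35 × 10⁻⁴ + 4.18 × 10⁻⁴ = 2.83 × 10⁻⁴, so Δρ ≈ 0.2906 kg m⁻³.
N² = (g/ρ₀)·Δρ/Δz = g·(Δρ/ρ₀)/Δz = 9.81 × 2.83 × 10⁻⁴ / 105 = 2.6440 × 10⁻⁵ s⁻².
N = √(2.6440 × 10⁻⁵) = 5.1420 × 10⁻³ rad s⁻¹ → T = 2π/N = 1.2219 × 10³ s ≈ 1.22 × 10³ s.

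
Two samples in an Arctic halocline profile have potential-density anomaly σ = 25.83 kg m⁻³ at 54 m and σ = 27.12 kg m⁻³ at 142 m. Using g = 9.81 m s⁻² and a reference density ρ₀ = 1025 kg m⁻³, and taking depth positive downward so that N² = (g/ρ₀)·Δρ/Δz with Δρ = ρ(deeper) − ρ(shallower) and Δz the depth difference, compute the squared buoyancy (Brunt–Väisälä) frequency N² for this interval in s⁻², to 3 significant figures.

1.40 × 10⁻⁴ s⁻²

Δρ = 1027.12 − 1025.83 = 1.29 kg m⁻³ over Δz = 142 − 54 = 88 m.
N² = (9.81/1025) × (1.29/88) = 1.4030 × 10⁻⁴ s⁻² ≈ 1.40 × 10⁻⁴ s⁻².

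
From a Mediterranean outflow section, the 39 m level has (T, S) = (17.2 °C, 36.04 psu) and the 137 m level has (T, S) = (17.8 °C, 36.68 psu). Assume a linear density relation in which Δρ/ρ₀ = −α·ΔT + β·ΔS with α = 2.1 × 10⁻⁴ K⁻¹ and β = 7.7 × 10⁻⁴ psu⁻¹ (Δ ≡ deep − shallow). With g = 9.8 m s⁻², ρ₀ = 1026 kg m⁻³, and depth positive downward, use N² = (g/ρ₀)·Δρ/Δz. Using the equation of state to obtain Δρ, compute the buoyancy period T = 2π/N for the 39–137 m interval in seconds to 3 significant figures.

1.04 × 10³ s

ΔT = +0.6 K, ΔS = +0.64 psu (deep − shallow).
Δρ/ρ₀ = −αΔT + βΔS = -1.26 × 10⁻⁴ + 4.928 × 10⁻⁴ = 3.668 × 10⁻⁴, so Δρ ≈ 0.3763 kg m⁻³.
N² = (g/ρ₀)·Δρ/Δz = g·(Δρ/ρ₀)/Δz = 9.8 × 3.668 × 10⁻⁴ / 98 = 3.6680 × 10⁻⁵ s⁻².
N = √(3.6680 × 10⁻⁵) = 6.0564 × 10⁻³ rad s⁻¹ → T = 2π/N = 1.0374 × 10³ s ≈ 1.04 × 10³ s.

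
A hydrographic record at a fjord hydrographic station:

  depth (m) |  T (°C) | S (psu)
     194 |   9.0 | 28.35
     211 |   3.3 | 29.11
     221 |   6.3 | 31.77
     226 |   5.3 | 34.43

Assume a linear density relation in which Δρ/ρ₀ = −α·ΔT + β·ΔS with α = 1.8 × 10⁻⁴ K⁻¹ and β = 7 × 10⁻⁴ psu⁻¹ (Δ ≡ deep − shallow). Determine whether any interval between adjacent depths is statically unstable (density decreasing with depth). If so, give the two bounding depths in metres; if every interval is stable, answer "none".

Evaluate Δρ/ρ₀ = −αΔT + βΔS across each adjacent pair:
  194–211 m: −αΔT+βΔS = −(1.8 × 10⁻⁴)(-5.7)+(7 × 10⁻⁴)(+0.76) = 1.6 × 10⁻³ → stable
  211–221 m: −αΔT+βΔS = −(1.8 × 10⁻⁴)(+3.0)+(7 × 10⁻⁴)(+2.66) = 1.3 × 10⁻³ → stable
  221–226 m: −αΔT+βΔS = −(1.8 × 10⁻⁴)(-1.0)+(7 × 10⁻⁴)(+2.66) = 2.0 × 10⁻³ → stable
Every interval has Δρ > 0: the column is stably stratified throughout.

none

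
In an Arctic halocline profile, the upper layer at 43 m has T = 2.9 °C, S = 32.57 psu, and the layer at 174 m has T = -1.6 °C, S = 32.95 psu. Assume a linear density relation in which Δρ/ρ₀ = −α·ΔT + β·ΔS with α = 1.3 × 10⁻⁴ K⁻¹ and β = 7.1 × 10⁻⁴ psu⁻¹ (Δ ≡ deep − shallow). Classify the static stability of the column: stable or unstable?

ΔT = -1.6 − 2.9 = -4.5 K and ΔS = 32.95 − 32.57 = +0.38 psu (deep − shallow).
−αΔT = 5.85 × 10⁻⁴; βΔS = 2.698 × 10⁻⁴; sum Δρ/ρ₀ = 8.548 × 10⁻⁴.
Δρ/ρ₀ > 0, so Δρ > 0: deeper water is denser → statically stable.

stable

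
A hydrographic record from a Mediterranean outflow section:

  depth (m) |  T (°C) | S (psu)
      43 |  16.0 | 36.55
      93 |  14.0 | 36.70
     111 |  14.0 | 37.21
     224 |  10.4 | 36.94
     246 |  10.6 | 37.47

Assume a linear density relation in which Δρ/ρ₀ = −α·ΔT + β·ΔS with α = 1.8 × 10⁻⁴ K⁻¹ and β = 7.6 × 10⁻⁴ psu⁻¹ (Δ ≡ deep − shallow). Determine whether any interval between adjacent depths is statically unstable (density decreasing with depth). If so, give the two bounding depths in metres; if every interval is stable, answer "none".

Evaluate Δρ/ρ₀ = −αΔT + βΔS across each adjacent pair:
  43–93 m: −αΔT+βΔS = −(1.8 × 10⁻⁴)(-2.0)+(7.6 × 10⁻⁴)(+0.15) = 4.7 × 10⁻⁴ → stable
  93–111 m: −αΔT+βΔS = −(1.8 × 10⁻⁴)(+0.0)+(7.6 × 10⁻⁴)(+0.51) = 3.9 × 10⁻⁴ → stable
  111–224 m: −αΔT+βΔS = −(1.8 × 10⁻⁴)(-3.6)+(7.6 × 10⁻⁴)(-0.27) = 4.4 × 10⁻⁴ → stable
  224–246 m: −αΔT+βΔS = −(1.8 × 10⁻⁴)(+0.2)+(7.6 × 10⁻⁴)(+0.53) = 3.7 × 10⁻⁴ → stable
Every interval has Δρ > 0: the column is stably stratified throughout.

none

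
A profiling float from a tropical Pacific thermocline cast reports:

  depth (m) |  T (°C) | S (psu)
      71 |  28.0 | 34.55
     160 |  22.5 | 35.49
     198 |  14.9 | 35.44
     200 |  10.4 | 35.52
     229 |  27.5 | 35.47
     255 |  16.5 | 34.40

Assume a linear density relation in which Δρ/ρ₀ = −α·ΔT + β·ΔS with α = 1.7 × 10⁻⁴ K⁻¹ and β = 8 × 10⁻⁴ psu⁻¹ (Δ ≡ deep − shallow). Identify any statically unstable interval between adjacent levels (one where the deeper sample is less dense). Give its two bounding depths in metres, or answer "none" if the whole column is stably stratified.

200–229 m

Evaluate Δρ/ρ₀ = −αΔT + βΔS across each adjacent pair:
  71–160 m: −αΔT+βΔS = −(1.7 × 10⁻⁴)(-5.5)+(8 × 10⁻⁴)(+0.94) = 1.7 × 10⁻³ → stable
  160–198 m: −αΔT+βΔS = −(1.7 × 10⁻⁴)(-7.6)+(8 × 10⁻⁴)(-0.05) = 1.3 × 10⁻³ → stable
  198–200 m: −αΔT+βΔS = −(1.7 × 10⁻⁴)(-4.5)+(8 × 10⁻⁴)(+0.08) = 8.3 × 10⁻⁴ → stable
  200–229 m: −αΔT+βΔS = −(1.7 × 10⁻⁴)(+17.1)+(8 × 10⁻⁴)(-0.05) = -2.9 × 10⁻³ → UNSTABLE
  229–255 m: −αΔT+βΔS = −(1.7 × 10⁻⁴)(-11.0)+(8 × 10⁻⁴)(-1.07) = 1.0 × 10⁻³ → stable
The 200–229 m interval has Δρ < 0: lighter water underlies denser water.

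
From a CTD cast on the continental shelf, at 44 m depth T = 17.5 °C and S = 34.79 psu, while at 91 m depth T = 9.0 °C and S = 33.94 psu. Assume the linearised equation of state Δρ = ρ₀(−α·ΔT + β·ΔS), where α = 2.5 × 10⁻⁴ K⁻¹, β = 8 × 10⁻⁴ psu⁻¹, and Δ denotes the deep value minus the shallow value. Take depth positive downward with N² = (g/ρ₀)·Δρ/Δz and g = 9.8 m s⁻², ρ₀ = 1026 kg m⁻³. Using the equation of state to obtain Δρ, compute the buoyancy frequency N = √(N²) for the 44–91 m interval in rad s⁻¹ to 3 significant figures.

ΔT = -8.5 K, ΔS = -0.85 psu (deep − shallow).
Δρ/ρ₀ = −αΔT + βΔS = 2.125 × 10⁻³ − 6.80 × 10⁻⁴ = 1.445 × 10⁻³, so Δρ ≈ 1.483 kg m⁻³.
N² = (g/ρ₀)·Δρ/Δz = g·(Δρ/ρ₀)/Δz = 9.8 × 1.445 × 10⁻³ / 47 = 3.0130 × 10⁻⁴ s⁻².
N = √(3.0130 × 10⁻⁴) = 0.017358 rad s⁻¹ ≈ 0.0174 rad s⁻¹.

0.0174 rad s⁻¹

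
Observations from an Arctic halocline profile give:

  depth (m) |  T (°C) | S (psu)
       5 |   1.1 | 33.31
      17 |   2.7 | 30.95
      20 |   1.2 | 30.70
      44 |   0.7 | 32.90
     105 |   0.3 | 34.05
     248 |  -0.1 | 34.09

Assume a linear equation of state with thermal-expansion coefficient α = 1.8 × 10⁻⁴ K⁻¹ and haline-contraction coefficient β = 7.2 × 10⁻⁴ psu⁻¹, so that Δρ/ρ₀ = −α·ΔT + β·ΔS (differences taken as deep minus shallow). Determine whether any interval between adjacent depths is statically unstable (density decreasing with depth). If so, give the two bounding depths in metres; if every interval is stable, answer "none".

5–17 m

Evaluate Δρ/ρ₀ = −αΔT + βΔS across each adjacent pair:
  5–17 m: −αΔT+βΔS = −(1.8 × 10⁻⁴)(+1.6)+(7.2 × 10⁻⁴)(-2.36) = -2.0 × 10⁻³ → UNSTABLE
  17–20 m: −αΔT+βΔS = −(1.8 × 10⁻⁴)(-1.5)+(7.2 × 10⁻⁴)(-0.25) = 9.0 × 10⁻⁵ → stable
  20–44 m: −αΔT+βΔS = −(1.8 × 10⁻⁴)(-0.5)+(7.2 × 10⁻⁴)(+2.20) = 1.7 × 10⁻³ → stable
  44–105 m: −αΔT+βΔS = −(1.8 × 10⁻⁴)(-0.4)+(7.2 × 10⁻⁴)(+1.15) = 9.0 × 10⁻⁴ → stable
  105–248 m: −αΔT+βΔS = −(1.8 × 10⁻⁴)(-0.4)+(7.2 × 10⁻⁴)(+0.04) = 1.0 × 10⁻⁴ → stable
The 5–17 m interval has Δρ < 0: lighter water underlies denser water.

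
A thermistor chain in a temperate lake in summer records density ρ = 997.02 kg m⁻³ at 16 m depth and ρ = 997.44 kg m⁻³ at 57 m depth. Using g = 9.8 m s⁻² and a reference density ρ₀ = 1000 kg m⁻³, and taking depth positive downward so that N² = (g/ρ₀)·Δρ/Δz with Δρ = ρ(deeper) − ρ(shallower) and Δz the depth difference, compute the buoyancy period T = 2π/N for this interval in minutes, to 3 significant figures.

10.5 min

Δρ = 997.44 − 997.02 = 0.42 kg m⁻³ over Δz = 57 − 16 = 41 m.
N² = (9.8/1000) × (0.42/41) = 1.0039 × 10⁻⁴ s⁻².
N = √(1.0039 × 10⁻⁴) = 0.010019 rad s⁻¹, so T = 2π/N = 627.13 s = 10.452 min ≈ 10.5 min.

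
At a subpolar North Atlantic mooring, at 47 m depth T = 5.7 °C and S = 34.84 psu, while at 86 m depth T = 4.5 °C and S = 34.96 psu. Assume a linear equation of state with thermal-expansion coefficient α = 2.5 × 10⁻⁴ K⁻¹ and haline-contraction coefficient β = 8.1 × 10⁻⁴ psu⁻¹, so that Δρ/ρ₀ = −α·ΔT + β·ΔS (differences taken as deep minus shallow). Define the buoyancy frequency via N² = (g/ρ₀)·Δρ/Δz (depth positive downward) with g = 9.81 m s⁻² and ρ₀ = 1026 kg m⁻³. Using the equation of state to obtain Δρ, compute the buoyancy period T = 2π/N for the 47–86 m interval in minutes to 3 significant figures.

10.5 min

ΔT = -1.2 K, ΔS = +0.12 psu (deep − shallow).
Δρ/ρ₀ = −αΔT + βΔS = 3.00 × 10⁻⁴ + 9.72 × 10⁻⁵ = 3.972 × 10⁻⁴, so Δρ ≈ 0.4075 kg m⁻³.
N² = (g/ρ₀)·Δρ/Δz = g·(Δρ/ρ₀)/Δz = 9.81 × 3.972 × 10⁻⁴ / 39 = 9.9911 × 10⁻⁵ s⁻².
N = √(9.9911 × 10⁻⁵) = 9.9955 × 10⁻³ rad s⁻¹ → T = 2π/N = 628.60 s = 10.477 min ≈ 10.5 min.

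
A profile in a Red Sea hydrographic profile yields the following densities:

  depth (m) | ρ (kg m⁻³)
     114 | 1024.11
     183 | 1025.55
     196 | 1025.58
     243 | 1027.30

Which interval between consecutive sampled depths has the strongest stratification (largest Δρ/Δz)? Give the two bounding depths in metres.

196–243 m

Compute the density gradient over each adjacent pair:
  114–183 m: Δρ/Δz = 1.44/69 = 0.021 kg m⁻⁴
  183–196 m: Δρ/Δz = 0.03/13 = 2.3 × 10⁻³ kg m⁻⁴
  196–243 m: Δρ/Δz = 1.72/47 = 0.037 kg m⁻⁴
The largest gradient is in the 196–243 m interval — the pycnocline.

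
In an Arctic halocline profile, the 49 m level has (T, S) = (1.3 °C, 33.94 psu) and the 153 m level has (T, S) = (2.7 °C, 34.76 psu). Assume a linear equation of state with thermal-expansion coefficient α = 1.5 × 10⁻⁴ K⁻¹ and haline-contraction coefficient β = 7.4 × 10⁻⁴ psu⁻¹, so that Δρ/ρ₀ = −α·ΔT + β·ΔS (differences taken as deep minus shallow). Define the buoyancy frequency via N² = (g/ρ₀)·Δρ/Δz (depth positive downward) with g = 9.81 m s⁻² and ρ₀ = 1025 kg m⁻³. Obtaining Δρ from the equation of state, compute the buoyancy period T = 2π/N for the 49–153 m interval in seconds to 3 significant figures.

1.03 × 10³ s

ΔT = +1.4 K, ΔS = +0.82 psu (deep − shallow).
Δρ/ρ₀ = −αΔT + βΔS = -2.10 × 10⁻⁴ + 6.068 × 10⁻⁴ = 3.968 × 10⁻⁴, so Δρ ≈ 0.4067 kg m⁻³.
N² = (g/ρ₀)·Δρ/Δz = g·(Δρ/ρ₀)/Δz = 9.81 × 3.968 × 10⁻⁴ / 104 = 3.7429 × 10⁻⁵ s⁻².
N = √(3.7429 × 10⁻⁵) = 6.1179 × 10⁻³ rad s⁻¹ → T = 2π/N = 1.0270 × 10³ s ≈ 1.03 × 10³ s.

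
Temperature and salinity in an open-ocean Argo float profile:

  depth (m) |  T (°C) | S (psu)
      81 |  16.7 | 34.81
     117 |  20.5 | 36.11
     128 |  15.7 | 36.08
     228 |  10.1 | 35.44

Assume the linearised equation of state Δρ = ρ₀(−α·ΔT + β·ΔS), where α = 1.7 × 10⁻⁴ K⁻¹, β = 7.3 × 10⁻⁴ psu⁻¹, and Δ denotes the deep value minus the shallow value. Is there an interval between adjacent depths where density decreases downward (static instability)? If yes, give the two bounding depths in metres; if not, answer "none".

Evaluate Δρ/ρ₀ = −αΔT + βΔS across each adjacent pair:
  81–117 m: −αΔT+βΔS = −(1.7 × 10⁻⁴)(+3.8)+(7.3 × 10⁻⁴)(+1.30) = 3.0 × 10⁻⁴ → stable
  117–128 m: −αΔT+βΔS = −(1.7 × 10⁻⁴)(-4.8)+(7.3 × 10⁻⁴)(-0.03) = 7.9 × 10⁻⁴ → stable
  128–228 m: −αΔT+βΔS = −(1.7 × 10⁻⁴)(-5.6)+(7.3 × 10⁻⁴)(-0.64) = 4.8 × 10⁻⁴ → stable
Every interval has Δρ > 0: the column is stably stratified throughout.

none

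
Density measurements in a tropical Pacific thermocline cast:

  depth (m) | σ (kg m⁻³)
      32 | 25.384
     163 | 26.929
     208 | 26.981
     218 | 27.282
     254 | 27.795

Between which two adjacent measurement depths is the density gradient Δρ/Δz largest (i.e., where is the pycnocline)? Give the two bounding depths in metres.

208–218 m

Compute the density gradient over each adjacent pair:
  32–163 m: Δρ/Δz = 1.545/131 = 0.012 kg m⁻⁴
  163–208 m: Δρ/Δz = 0.052/45 = 1.2 × 10⁻³ kg m⁻⁴
  208–218 m: Δρ/Δz = 0.301/10 = 0.030 kg m⁻⁴
  218–254 m: Δρ/Δz = 0.513/36 = 0.014 kg m⁻⁴
The largest gradient is in the 208–218 m interval — the pycnocline.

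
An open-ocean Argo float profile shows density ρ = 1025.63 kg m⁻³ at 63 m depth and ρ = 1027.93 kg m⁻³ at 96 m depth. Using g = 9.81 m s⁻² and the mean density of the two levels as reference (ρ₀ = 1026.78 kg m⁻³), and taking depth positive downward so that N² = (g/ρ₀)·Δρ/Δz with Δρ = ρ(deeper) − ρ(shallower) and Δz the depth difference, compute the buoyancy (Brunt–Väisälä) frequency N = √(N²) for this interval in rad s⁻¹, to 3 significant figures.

0.0258 rad s⁻¹

Δρ = 1027.93 − 1025.63 = 2.30 kg m⁻³ over Δz = 96 − 63 = 33 m.
N² = (9.81/1026.78) × (2.30/33) = 6.6589 × 10⁻⁴ s⁻².
N = √(6.6589 × 10⁻⁴) = 0.025805 rad s⁻¹ ≈ 0.0258 rad s⁻¹.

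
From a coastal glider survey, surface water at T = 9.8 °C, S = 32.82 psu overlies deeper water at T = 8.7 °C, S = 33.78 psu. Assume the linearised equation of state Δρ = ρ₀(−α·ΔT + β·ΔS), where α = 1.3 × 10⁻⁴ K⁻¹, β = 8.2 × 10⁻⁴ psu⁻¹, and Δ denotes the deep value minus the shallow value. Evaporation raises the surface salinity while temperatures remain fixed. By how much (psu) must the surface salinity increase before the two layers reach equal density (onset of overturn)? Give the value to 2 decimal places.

1.13 psu

Neutral buoyancy requires −α(T_deep − T_surf) + β(S_deep − S_surf′) = 0.
S_surf′ = S_deep − (α/β)·ΔT = 33.78 − (1.3 × 10⁻⁴/8.2 × 10⁻⁴)·(-1.1) = 33.9544 psu.
Increase required: 33.9544 − 32.82 = 1.1344 psu.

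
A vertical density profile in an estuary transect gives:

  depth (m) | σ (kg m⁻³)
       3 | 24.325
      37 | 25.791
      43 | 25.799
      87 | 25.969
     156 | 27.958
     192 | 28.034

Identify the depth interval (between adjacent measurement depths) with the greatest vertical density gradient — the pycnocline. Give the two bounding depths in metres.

Compute the density gradient over each adjacent pair:
  3–37 m: Δρ/Δz = 1.466/34 = 0.043 kg m⁻⁴
  37–43 m: Δρ/Δz = 0.008/6 = 1.3 × 10⁻³ kg m⁻⁴
  43–87 m: Δρ/Δz = 0.170/44 = 3.9 × 10⁻³ kg m⁻⁴
  87–156 m: Δρ/Δz = 1.989/69 = 0.029 kg m⁻⁴
  156–192 m: Δρ/Δz = 0.076/36 = 2.1 × 10⁻³ kg m⁻⁴
The largest gradient is in the 3–37 m interval — the pycnocline.

3–37 m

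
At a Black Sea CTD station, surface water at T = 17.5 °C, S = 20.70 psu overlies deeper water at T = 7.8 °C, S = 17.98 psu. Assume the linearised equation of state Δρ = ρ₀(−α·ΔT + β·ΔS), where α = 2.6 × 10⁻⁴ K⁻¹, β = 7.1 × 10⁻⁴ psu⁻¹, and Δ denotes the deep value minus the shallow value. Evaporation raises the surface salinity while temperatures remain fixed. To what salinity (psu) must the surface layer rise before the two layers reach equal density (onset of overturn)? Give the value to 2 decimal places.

21.53 psu

Neutral buoyancy requires −α(T_deep − T_surf) + β(S_deep − S_surf′) = 0.
S_surf′ = S_deep − (α/β)·ΔT = 17.98 − (2.6 × 10⁻⁴/7.1 × 10⁻⁴)·(-9.7) = 21.5321 psu.
Increase required: 21.5321 − 20.70 = 0.8321 psu.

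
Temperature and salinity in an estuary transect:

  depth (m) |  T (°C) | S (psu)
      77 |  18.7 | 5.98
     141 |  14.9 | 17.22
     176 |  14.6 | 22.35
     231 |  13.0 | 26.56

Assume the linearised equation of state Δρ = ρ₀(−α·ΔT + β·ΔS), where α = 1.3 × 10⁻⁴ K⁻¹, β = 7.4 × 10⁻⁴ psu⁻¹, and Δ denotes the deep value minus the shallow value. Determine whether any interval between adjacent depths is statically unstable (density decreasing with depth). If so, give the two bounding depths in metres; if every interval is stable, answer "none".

none

Evaluate Δρ/ρ₀ = −αΔT + βΔS across each adjacent pair:
  77–141 m: −αΔT+βΔS = −(1.3 × 10⁻⁴)(-3.8)+(7.4 × 10⁻⁴)(+11.24) = 8.8 × 10⁻³ → stable
  141–176 m: −αΔT+βΔS = −(1.3 × 10⁻⁴)(-0.3)+(7.4 × 10⁻⁴)(+5.13) = 3.8 × 10⁻³ → stable
  176–231 m: −αΔT+βΔS = −(1.3 × 10⁻⁴)(-1.6)+(7.4 × 10⁻⁴)(+4.21) = 3.3 × 10⁻³ → stable
Every interval has Δρ > 0: the column is stably stratified throughout.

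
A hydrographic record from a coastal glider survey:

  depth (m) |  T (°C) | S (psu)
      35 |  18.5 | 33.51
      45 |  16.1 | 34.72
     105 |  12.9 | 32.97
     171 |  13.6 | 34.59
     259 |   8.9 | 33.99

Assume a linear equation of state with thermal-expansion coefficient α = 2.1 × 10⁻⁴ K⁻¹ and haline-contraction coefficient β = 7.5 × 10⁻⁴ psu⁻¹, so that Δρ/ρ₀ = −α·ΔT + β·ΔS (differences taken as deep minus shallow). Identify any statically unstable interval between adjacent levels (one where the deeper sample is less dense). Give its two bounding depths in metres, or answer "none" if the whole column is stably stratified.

Evaluate Δρ/ρ₀ = −αΔT + βΔS across each adjacent pair:
  35–45 m: −αΔT+βΔS = −(2.1 × 10⁻⁴)(-2.4)+(7.5 × 10⁻⁴)(+1.21) = 1.4 × 10⁻³ → stable
  45–105 m: −αΔT+βΔS = −(2.1 × 10⁻⁴)(-3.2)+(7.5 × 10⁻⁴)(-1.75) = -6.4 × 10⁻⁴ → UNSTABLE
  105–171 m: −αΔT+βΔS = −(2.1 × 10⁻⁴)(+0.7)+(7.5 × 10⁻⁴)(+1.62) = 1.1 × 10⁻³ → stable
  171–259 m: −αΔT+βΔS = −(2.1 × 10⁻⁴)(-4.7)+(7.5 × 10⁻⁴)(-0.60) = 5.4 × 10⁻⁴ → stable
The 45–105 m interval has Δρ < 0: lighter water underlies denser water.

45–105 m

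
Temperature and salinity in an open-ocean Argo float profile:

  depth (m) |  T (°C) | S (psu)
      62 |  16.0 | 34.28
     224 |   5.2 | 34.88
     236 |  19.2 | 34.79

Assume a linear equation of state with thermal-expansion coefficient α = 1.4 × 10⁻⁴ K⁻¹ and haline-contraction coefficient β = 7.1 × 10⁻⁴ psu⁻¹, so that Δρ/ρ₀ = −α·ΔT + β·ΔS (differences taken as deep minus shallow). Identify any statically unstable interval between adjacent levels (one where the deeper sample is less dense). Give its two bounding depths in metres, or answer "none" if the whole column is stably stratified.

Evaluate Δρ/ρ₀ = −αΔT + βΔS across each adjacent pair:
  62–224 m: −αΔT+βΔS = −(1.4 × 10⁻⁴)(-10.8)+(7.1 × 10⁻⁴)(+0.60) = 1.9 × 10⁻³ → stable
  224–236 m: −αΔT+βΔS = −(1.4 × 10⁻⁴)(+14.0)+(7.1 × 10⁻⁴)(-0.09) = -2.0 × 10⁻³ → UNSTABLE
The 224–236 m interval has Δρ < 0: lighter water underlies denser water.

224–236 m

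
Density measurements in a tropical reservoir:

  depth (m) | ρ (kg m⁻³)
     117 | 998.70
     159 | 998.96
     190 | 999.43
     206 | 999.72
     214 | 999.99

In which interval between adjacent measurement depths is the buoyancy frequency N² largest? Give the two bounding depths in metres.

206–214 m

Compute the density gradient over each adjacent pair:
  117–159 m: Δρ/Δz = 0.26/42 = 6.2 × 10⁻³ kg m⁻⁴
  159–190 m: Δρ/Δz = 0.47/31 = 0.015 kg m⁻⁴
  190–206 m: Δρ/Δz = 0.29/16 = 0.018 kg m⁻⁴
  206–214 m: Δρ/Δz = 0.27/8 = 0.034 kg m⁻⁴
The largest gradient is in the 206–214 m interval — the pycnocline.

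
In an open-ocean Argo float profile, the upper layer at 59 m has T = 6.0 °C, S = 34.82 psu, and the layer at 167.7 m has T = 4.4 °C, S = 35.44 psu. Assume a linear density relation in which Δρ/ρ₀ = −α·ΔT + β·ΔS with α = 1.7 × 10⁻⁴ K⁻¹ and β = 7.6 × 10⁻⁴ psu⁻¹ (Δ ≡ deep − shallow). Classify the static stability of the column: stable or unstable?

stable

ΔT = 4.4 − 6.0 = -1.6 K and ΔS = 35.44 − 34.82 = +0.62 psu (deep − shallow).
−αΔT = 2.72 × 10⁻⁴; βΔS = 4.712 × 10⁻⁴; sum Δρ/ρ₀ = 7.432 × 10⁻⁴.
Δρ/ρ₀ > 0, so Δρ > 0: deeper water is denser → statically stable.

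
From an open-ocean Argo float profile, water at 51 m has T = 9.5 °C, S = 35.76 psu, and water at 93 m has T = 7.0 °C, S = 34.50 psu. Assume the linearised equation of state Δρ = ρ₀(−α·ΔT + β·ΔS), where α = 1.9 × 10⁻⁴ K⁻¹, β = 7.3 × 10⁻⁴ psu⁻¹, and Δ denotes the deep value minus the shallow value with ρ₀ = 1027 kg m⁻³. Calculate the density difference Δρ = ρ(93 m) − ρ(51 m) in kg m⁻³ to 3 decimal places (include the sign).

ΔT = -2.5 K, ΔS = -1.26 psu (deep − shallow).
Δρ/ρ₀ = −(1.9 × 10⁻⁴)(-2.5) + (7.3 × 10⁻⁴)(-1.26) = -4.448 × 10⁻⁴.
Δρ = 1027 × (-4.448 × 10⁻⁴) = -0.457 kg m⁻³.
Negative Δρ: lighter below, statically unstable.

-0.457 kg m⁻³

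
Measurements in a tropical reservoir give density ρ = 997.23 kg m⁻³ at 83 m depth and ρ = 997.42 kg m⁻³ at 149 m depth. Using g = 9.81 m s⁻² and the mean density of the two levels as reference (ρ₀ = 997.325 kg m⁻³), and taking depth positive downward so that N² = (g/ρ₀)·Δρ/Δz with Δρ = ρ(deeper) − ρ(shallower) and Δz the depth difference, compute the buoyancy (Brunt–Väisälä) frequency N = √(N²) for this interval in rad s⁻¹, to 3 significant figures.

Δρ = 997.42 − 997.23 = 0.19 kg m⁻³ over Δz = 149 − 83 = 66 m.
N² = (9.81/997.325) × (0.19/66) = 2.8317 × 10⁻⁵ s⁻².
N = √(2.8317 × 10⁻⁵) = 5.3214 × 10⁻³ rad s⁻¹ ≈ 5.32 × 10⁻³ rad s⁻¹.

5.32 × 10⁻³ rad s⁻¹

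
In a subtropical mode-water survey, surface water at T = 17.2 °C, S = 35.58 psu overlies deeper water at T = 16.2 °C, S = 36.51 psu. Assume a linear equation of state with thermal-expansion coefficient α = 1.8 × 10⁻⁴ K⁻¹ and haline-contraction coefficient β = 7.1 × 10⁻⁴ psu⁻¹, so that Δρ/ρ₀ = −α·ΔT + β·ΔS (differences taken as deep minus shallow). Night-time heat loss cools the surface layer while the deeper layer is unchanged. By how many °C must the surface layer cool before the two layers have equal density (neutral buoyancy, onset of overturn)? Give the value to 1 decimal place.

Neutral buoyancy requires Δρ = 0, i.e. −α(T_deep − T_surf′) + β(S_deep − S_surf) = 0.
T_surf′ = T_deep − (β/α)·ΔS = 16.2 − (7.1 × 10⁻⁴/1.8 × 10⁻⁴)·(+0.93) = 12.532 °C.
Cooling required: 17.2 − (12.532) = 4.668 °C.

4.7 °C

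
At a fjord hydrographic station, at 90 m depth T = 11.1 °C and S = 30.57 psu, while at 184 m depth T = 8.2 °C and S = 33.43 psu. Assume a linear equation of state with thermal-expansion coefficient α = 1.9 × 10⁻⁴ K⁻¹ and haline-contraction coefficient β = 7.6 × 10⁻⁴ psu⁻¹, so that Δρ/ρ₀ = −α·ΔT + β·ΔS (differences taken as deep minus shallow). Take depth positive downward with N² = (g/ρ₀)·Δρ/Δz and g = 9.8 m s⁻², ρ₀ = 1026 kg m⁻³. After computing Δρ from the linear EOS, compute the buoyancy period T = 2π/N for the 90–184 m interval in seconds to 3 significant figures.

373 s

ΔT = -2.9 K, ΔS = +2.86 psu (deep − shallow).
Δρ/ρ₀ = −αΔT + βΔS = 5.51 × 10⁻⁴ + 2.1736 × 10⁻³ = 2.7246 × 10⁻³, so Δρ ≈ 2.795 kg m⁻³.
N² = (g/ρ₀)·Δρ/Δz = g·(Δρ/ρ₀)/Δz = 9.8 × 2.7246 × 10⁻³ / 94 = 2.8405 × 10⁻⁴ s⁻².
N = √(2.8405 × 10⁻⁴) = 0.016854 rad s⁻¹ → T = 2π/N = 372.80 s ≈ 373 s.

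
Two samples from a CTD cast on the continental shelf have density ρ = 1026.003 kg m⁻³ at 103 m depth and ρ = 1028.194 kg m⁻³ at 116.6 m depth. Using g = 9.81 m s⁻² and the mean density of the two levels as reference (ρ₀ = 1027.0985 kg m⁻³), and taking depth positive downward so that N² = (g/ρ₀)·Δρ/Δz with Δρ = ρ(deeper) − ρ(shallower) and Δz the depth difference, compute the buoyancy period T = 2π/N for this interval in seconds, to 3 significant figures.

160 s

Δρ = 1028.194 − 1026.003 = 2.191 kg m⁻³ over Δz = 116.6 − 103 = 13.6 m.
N² = (9.81/1027.0985) × (2.191/13.6) = 1.5387 × 10⁻³ s⁻².
N = √(1.5387 × 10⁻³) = 0.039226 rad s⁻¹, so T = 2π/N = 160.18 s ≈ 160 s.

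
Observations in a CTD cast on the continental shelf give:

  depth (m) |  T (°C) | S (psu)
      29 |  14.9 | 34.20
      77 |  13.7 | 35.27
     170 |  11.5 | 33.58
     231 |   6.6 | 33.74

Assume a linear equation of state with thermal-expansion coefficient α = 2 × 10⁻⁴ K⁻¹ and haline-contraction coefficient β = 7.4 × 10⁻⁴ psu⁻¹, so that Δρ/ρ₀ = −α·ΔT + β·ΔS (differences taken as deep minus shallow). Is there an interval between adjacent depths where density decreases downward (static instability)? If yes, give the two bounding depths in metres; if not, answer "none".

77–170 m

Evaluate Δρ/ρ₀ = −αΔT + βΔS across each adjacent pair:
  29–77 m: −αΔT+βΔS = −(2 × 10⁻⁴)(-1.2)+(7.4 × 10⁻⁴)(+1.07) = 1.0 × 10⁻³ → stable
  77–170 m: −αΔT+βΔS = −(2 × 10⁻⁴)(-2.2)+(7.4 × 10⁻⁴)(-1.69) = -8.1 × 10⁻⁴ → UNSTABLE
  170–231 m: −αΔT+βΔS = −(2 × 10⁻⁴)(-4.9)+(7.4 × 10⁻⁴)(+0.16) = 1.1 × 10⁻³ → stable
The 77–170 m interval has Δρ < 0: lighter water underlies denser water.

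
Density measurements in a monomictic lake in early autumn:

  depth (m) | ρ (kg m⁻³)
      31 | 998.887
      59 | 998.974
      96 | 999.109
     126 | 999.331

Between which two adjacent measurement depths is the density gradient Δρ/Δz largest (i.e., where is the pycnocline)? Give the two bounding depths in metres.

Compute the density gradient over each adjacent pair:
  31–59 m: Δρ/Δz = 0.087/28 = 3.1 × 10⁻³ kg m⁻⁴
  59–96 m: Δρ/Δz = 0.135/37 = 3.6 × 10⁻³ kg m⁻⁴
  96–126 m: Δρ/Δz = 0.222/30 = 7.4 × 10⁻³ kg m⁻⁴
The largest gradient is in the 96–126 m interval — the pycnocline.

96–126 m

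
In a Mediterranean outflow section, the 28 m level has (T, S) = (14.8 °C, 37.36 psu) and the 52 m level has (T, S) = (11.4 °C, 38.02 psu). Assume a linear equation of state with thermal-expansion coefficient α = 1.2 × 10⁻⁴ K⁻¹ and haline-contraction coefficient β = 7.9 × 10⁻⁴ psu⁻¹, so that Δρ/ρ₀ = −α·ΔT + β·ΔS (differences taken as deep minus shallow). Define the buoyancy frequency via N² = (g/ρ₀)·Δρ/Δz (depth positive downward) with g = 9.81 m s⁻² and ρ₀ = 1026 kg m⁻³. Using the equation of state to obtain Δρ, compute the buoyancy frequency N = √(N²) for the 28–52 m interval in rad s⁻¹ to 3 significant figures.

0.0195 rad s⁻¹

ΔT = -3.4 K, ΔS = +0.66 psu (deep − shallow).
Δρ/ρ₀ = −αΔT + βΔS = 4.08 × 10⁻⁴ + 5.214 × 10⁻⁴ = 9.294 × 10⁻⁴, so Δρ ≈ 0.9536 kg m⁻³.
N² = (g/ρ₀)·Δρ/Δz = g·(Δρ/ρ₀)/Δz = 9.81 × 9.294 × 10⁻⁴ / 24 = 3.7989 × 10⁻⁴ s⁻².
N = √(3.7989 × 10⁻⁴) = 0.019491 rad s⁻¹ ≈ 0.0195 rad s⁻¹.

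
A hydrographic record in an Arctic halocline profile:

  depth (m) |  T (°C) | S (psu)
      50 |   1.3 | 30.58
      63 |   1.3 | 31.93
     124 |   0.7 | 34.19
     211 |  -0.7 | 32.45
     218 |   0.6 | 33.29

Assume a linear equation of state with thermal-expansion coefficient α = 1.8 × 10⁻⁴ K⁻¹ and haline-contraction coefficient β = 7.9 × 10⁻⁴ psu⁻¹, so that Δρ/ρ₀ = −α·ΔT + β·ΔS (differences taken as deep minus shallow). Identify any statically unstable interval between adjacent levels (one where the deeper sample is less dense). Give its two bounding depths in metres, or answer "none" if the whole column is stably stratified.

Evaluate Δρ/ρ₀ = −αΔT + βΔS across each adjacent pair:
  50–63 m: −αΔT+βΔS = −(1.8 × 10⁻⁴)(+0.0)+(7.9 × 10⁻⁴)(+1.35) = 1.1 × 10⁻³ → stable
  63–124 m: −αΔT+βΔS = −(1.8 × 10⁻⁴)(-0.6)+(7.9 × 10⁻⁴)(+2.26) = 1.9 × 10⁻³ → stable
  124–211 m: −αΔT+βΔS = −(1.8 × 10⁻⁴)(-1.4)+(7.9 × 10⁻⁴)(-1.74) = -1.1 × 10⁻³ → UNSTABLE
  211–218 m: −αΔT+βΔS = −(1.8 × 10⁻⁴)(+1.3)+(7.9 × 10⁻⁴)(+0.84) = 4.3 × 10⁻⁴ → stable
The 124–211 m interval has Δρ < 0: lighter water underlies denser water.

124–211 m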